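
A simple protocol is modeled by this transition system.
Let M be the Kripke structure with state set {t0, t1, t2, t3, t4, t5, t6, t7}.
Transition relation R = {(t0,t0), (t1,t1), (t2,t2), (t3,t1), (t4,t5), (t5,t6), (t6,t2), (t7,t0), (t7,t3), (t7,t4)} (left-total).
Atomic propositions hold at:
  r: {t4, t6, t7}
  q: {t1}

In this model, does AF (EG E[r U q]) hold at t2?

E[r U q]: least fixpoint, start Z0 = Sat(q) = {t1}, add states in Sat(r) with some successor in Z. Already a fixed point.
Sat(E[r U q]) = {t1}
EG E[r U q]: greatest fixpoint, start Z0 = {t1}, keep only states in Sat with some successor in Z. Already a fixed point.
Sat(EG E[r U q]) = {t1}
AF (EG E[r U q]): least fixpoint, start Z0 = {t1}, add states with every successor in Z. Z1 = {t1, t3}; fixed.
Sat(AF (EG E[r U q])) = {t1, t3}
t2 ∉ Sat(AF (EG E[r U q])) = {t1, t3}, so the formula does not hold at t2.

No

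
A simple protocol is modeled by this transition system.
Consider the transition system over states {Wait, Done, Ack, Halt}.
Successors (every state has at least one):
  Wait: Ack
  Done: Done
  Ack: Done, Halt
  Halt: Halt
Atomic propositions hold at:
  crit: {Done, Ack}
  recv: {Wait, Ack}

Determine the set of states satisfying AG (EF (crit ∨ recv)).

Sat(crit ∨ recv) = {Wait, Done, Ack}
EF (crit ∨ recv): least fixpoint, start Z0 = {Wait, Done, Ack}, add states with some successor in Z. Already a fixed point.
Sat(EF (crit ∨ recv)) = {Wait, Done, Ack}
AG (EF (crit ∨ recv)): greatest fixpoint, start Z0 = {Wait, Done, Ack}, keep only states in Sat with every successor in Z. Z1 = {Wait, Done}; Z2 = {Done}; fixed.
Sat(AG (EF (crit ∨ recv))) = {Done}

{Done}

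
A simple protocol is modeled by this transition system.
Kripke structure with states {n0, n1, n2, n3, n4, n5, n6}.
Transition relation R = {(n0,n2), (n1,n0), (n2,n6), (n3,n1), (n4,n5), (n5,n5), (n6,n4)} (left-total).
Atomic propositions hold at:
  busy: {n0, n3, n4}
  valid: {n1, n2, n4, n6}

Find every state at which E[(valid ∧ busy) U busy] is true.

{n0, n3, n4}

Sat(valid ∧ busy) = {n4}
E[(valid ∧ busy) U busy]: least fixpoint, start Z0 = Sat(busy) = {n0, n3, n4}, add states in Sat(valid ∧ busy) with some successor in Z. Already a fixed point.
Sat(E[(valid ∧ busy) U busy]) = {n0, n3, n4}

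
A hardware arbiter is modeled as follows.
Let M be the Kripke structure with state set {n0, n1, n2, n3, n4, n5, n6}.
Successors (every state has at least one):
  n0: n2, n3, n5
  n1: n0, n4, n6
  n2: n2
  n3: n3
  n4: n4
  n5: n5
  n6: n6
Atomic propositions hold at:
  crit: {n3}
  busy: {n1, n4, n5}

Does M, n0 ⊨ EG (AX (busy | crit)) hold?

Sat(busy | crit) = {n1, n3, n4, n5}
Sat(AX (busy | crit)) = {s : every successor in {n1, n3, n4, n5}} = {n3, n4, n5}
EG (AX (busy | crit)): greatest fixpoint, start Z0 = {n3, n4, n5}, keep only states in Sat with some successor in Z. Already a fixed point.
Sat(EG (AX (busy | crit))) = {n3, n4, n5}
n0 ∉ Sat(EG (AX (busy | crit))) = {n3, n4, n5}, so the formula does not hold at n0.

No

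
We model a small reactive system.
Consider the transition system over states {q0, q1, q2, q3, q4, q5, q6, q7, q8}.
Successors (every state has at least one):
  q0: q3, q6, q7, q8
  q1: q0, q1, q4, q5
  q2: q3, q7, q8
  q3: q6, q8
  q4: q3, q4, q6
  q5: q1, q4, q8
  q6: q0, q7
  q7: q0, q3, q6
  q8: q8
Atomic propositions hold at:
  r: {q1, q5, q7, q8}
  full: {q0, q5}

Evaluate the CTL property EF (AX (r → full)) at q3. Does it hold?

Sat(r → full) = {q0, q2, q3, q4, q5, q6}
Sat(AX (r → full)) = {s : every successor in {q0, q2, q3, q4, q5, q6}} = {q4, q7}
EF (AX (r → full)): least fixpoint, start Z0 = {q4, q7}, add states with some successor in Z. Z1 = {q0, q1, q2, q4, q5, q6, q7}; Z2 = {q0, q1, q2, q3, q4, q5, q6, q7}; fixed.
Sat(EF (AX (r → full))) = {q0, q1, q2, q3, q4, q5, q6, q7}
q3 ∈ Sat(EF (AX (r → full))) = {q0, q1, q2, q3, q4, q5, q6, q7}, so the formula holds at q3.

Yes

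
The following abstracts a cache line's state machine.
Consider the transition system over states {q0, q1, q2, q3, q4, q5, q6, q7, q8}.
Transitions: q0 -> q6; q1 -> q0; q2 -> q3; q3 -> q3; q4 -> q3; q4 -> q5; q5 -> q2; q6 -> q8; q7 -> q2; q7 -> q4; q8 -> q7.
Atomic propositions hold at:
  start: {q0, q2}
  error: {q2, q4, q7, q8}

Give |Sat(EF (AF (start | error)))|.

Sat(start | error) = {q0, q2, q4, q7, q8}
AF (start | error): least fixpoint, start Z0 = {q0, q2, q4, q7, q8}, add states with every successor in Z. Z1 = {q0, q1, q2, q4, q5, q6, q7, q8}; fixed.
Sat(AF (start | error)) = {q0, q1, q2, q4, q5, q6, q7, q8}
EF (AF (start | error)): least fixpoint, start Z0 = {q0, q1, q2, q4, q5, q6, q7, q8}, add states with some successor in Z. Already a fixed point.
Sat(EF (AF (start | error))) = {q0, q1, q2, q4, q5, q6, q7, q8}
|Sat(EF (AF (start | error)))| = |{q0, q1, q2, q4, q5, q6, q7, q8}| = 8.

8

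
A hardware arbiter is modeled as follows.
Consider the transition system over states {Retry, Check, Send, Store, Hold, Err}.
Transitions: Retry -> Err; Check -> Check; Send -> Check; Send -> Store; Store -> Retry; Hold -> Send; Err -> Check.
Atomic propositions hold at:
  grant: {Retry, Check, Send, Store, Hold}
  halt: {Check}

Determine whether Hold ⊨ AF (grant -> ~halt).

Sat(~halt) = {Retry, Send, Store, Hold, Err}
Sat(grant -> ~halt) = {Retry, Send, Store, Hold, Err}
AF (grant -> ~halt): least fixpoint, start Z0 = {Retry, Send, Store, Hold, Err}, add states with every successor in Z. Already a fixed point.
Sat(AF (grant -> ~halt)) = {Retry, Send, Store, Hold, Err}
Hold ∈ Sat(AF (grant -> ~halt)) = {Retry, Send, Store, Hold, Err}, so the formula holds at Hold.

Yes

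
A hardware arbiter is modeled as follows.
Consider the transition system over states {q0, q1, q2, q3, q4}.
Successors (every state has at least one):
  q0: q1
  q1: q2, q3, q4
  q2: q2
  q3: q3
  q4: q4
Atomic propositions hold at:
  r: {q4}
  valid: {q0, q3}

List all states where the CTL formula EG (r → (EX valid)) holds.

Sat(EX valid) = {s : some successor in {q0, q3}} = {q1, q3}
Sat(r → (EX valid)) = {q0, q1, q2, q3}
EG (r → (EX valid)): greatest fixpoint, start Z0 = {q0, q1, q2, q3}, keep only states in Sat with some successor in Z. Already a fixed point.
Sat(EG (r → (EX valid))) = {q0, q1, q2, q3}

{q0, q1, q2, q3}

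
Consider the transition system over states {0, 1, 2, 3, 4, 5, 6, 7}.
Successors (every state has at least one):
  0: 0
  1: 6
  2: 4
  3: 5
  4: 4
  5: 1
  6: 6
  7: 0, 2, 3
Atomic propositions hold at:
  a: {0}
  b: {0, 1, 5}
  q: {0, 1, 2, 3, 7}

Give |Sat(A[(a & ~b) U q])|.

Sat(~b) = {2, 3, 4, 6, 7}
Sat(a & ~b) = ∅
A[(a & ~b) U q]: least fixpoint, start Z0 = Sat(q) = {0, 1, 2, 3, 7}, add states in Sat(a & ~b) with every successor in Z. Already a fixed point.
Sat(A[(a & ~b) U q]) = {0, 1, 2, 3, 7}
|Sat(A[(a & ~b) U q])| = |{0, 1, 2, 3, 7}| = 5.

5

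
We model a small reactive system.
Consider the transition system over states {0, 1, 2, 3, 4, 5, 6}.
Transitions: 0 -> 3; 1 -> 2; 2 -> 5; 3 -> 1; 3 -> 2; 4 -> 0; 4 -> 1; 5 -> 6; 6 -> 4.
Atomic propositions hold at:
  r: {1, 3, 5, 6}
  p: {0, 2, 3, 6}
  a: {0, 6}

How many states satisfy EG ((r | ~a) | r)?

Sat(~a) = {1, 2, 3, 4, 5}
Sat(r | ~a) = {1, 2, 3, 4, 5, 6}
Sat((r | ~a) | r) = {1, 2, 3, 4, 5, 6}
EG ((r | ~a) | r): greatest fixpoint, start Z0 = {1, 2, 3, 4, 5, 6}, keep only states in Sat with some successor in Z. Already a fixed point.
Sat(EG ((r | ~a) | r)) = {1, 2, 3, 4, 5, 6}
|Sat(EG ((r | ~a) | r))| = |{1, 2, 3, 4, 5, 6}| = 6.

6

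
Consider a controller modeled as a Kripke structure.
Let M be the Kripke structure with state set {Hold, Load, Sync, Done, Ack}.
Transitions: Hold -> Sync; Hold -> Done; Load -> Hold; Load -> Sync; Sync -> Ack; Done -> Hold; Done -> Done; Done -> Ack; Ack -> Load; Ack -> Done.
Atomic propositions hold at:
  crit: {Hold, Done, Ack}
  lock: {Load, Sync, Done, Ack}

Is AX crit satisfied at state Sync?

Sat(AX crit) = {s : every successor in {Hold, Done, Ack}} = {Sync, Done}
Sync ∈ Sat(AX crit) = {Sync, Done}, so the formula holds at Sync.

Yes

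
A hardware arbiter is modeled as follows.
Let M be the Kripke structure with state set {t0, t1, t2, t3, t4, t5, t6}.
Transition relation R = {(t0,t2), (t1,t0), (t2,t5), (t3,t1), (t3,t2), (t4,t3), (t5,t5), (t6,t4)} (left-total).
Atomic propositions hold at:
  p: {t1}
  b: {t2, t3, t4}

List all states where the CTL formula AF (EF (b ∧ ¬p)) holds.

{t0, t1, t2, t3, t4, t6}

Sat(¬p) = {t0, t2, t3, t4, t5, t6}
Sat(b ∧ ¬p) = {t2, t3, t4}
EF (b ∧ ¬p): least fixpoint, start Z0 = {t2, t3, t4}, add states with some successor in Z. Z1 = {t0, t2, t3, t4, t6}; Z2 = {t0, t1, t2, t3, t4, t6}; fixed.
Sat(EF (b ∧ ¬p)) = {t0, t1, t2, t3, t4, t6}
AF (EF (b ∧ ¬p)): least fixpoint, start Z0 = {t0, t1, t2, t3, t4, t6}, add states with every successor in Z. Already a fixed point.
Sat(AF (EF (b ∧ ¬p))) = {t0, t1, t2, t3, t4, t6}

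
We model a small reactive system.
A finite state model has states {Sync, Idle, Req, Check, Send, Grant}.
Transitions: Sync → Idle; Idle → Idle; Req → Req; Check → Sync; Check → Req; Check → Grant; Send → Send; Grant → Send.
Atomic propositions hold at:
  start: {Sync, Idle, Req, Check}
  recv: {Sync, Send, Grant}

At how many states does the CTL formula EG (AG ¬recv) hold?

Sat(¬recv) = {Idle, Req, Check}
AG ¬recv: greatest fixpoint, start Z0 = {Idle, Req, Check}, keep only states in Sat with every successor in Z. Z1 = {Idle, Req}; fixed.
Sat(AG ¬recv) = {Idle, Req}
EG (AG ¬recv): greatest fixpoint, start Z0 = {Idle, Req}, keep only states in Sat with some successor in Z. Already a fixed point.
Sat(EG (AG ¬recv)) = {Idle, Req}
|Sat(EG (AG ¬recv))| = |{Idle, Req}| = 2.

2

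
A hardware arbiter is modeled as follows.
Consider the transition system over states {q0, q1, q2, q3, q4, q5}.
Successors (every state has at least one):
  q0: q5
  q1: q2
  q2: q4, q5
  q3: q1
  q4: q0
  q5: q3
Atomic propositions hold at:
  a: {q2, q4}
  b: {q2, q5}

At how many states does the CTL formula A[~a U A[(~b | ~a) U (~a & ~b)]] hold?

Sat(~a) = {q0, q1, q3, q5}
Sat(~b) = {q0, q1, q3, q4}
Sat(~b | ~a) = {q0, q1, q3, q4, q5}
Sat(~a & ~b) = {q0, q1, q3}
A[(~b | ~a) U (~a & ~b)]: least fixpoint, start Z0 = Sat((~a & ~b)) = {q0, q1, q3}, add states in Sat(~b | ~a) with every successor in Z. Z1 = {q0, q1, q3, q4, q5}; fixed.
Sat(A[(~b | ~a) U (~a & ~b)]) = {q0, q1, q3, q4, q5}
A[~a U A[(~b | ~a) U (~a & ~b)]]: least fixpoint, start Z0 = Sat(A[(~b | ~a) U (~a & ~b)]) = {q0, q1, q3, q4, q5}, add states in Sat(~a) with every successor in Z. Already a fixed point.
Sat(A[~a U A[(~b | ~a) U (~a & ~b)]]) = {q0, q1, q3, q4, q5}
|Sat(A[~a U A[(~b | ~a) U (~a & ~b)]])| = |{q0, q1, q3, q4, q5}| = 5.

5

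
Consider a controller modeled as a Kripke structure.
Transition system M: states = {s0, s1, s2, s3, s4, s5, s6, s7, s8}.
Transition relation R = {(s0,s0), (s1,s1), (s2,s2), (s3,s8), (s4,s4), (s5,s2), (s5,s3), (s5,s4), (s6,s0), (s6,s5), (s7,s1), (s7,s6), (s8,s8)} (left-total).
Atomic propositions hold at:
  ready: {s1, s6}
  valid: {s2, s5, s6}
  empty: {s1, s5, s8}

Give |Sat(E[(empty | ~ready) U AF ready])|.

3

Sat(~ready) = {s0, s2, s3, s4, s5, s7, s8}
Sat(empty | ~ready) = {s0, s1, s2, s3, s4, s5, s7, s8}
AF ready: least fixpoint, start Z0 = {s1, s6}, add states with every successor in Z. Z1 = {s1, s6, s7}; fixed.
Sat(AF ready) = {s1, s6, s7}
E[(empty | ~ready) U AF ready]: least fixpoint, start Z0 = Sat(AF ready) = {s1, s6, s7}, add states in Sat(empty | ~ready) with some successor in Z. Already a fixed point.
Sat(E[(empty | ~ready) U AF ready]) = {s1, s6, s7}
|Sat(E[(empty | ~ready) U AF ready])| = |{s1, s6, s7}| = 3.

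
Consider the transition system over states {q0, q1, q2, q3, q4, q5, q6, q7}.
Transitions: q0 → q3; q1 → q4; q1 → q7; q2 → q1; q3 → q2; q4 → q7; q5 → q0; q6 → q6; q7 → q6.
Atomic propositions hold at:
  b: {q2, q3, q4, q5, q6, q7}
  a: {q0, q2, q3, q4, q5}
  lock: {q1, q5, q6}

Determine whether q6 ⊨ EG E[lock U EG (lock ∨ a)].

Sat(lock ∨ a) = {q0, q1, q2, q3, q4, q5, q6}
EG (lock ∨ a): greatest fixpoint, start Z0 = {q0, q1, q2, q3, q4, q5, q6}, keep only states in Sat with some successor in Z. Z1 = {q0, q1, q2, q3, q5, q6}; Z2 = {q0, q2, q3, q5, q6}; Z3 = {q0, q3, q5, q6}; Z4 = {q0, q5, q6}; Z5 = {q5, q6}; Z6 = {q6}; fixed.
Sat(EG (lock ∨ a)) = {q6}
E[lock U EG (lock ∨ a)]: least fixpoint, start Z0 = Sat(EG (lock ∨ a)) = {q6}, add states in Sat(lock) with some successor in Z. Already a fixed point.
Sat(E[lock U EG (lock ∨ a)]) = {q6}
EG E[lock U EG (lock ∨ a)]: greatest fixpoint, start Z0 = {q6}, keep only states in Sat with some successor in Z. Already a fixed point.
Sat(EG E[lock U EG (lock ∨ a)]) = {q6}
q6 ∈ Sat(EG E[lock U EG (lock ∨ a)]) = {q6}, so the formula holds at q6.

Yes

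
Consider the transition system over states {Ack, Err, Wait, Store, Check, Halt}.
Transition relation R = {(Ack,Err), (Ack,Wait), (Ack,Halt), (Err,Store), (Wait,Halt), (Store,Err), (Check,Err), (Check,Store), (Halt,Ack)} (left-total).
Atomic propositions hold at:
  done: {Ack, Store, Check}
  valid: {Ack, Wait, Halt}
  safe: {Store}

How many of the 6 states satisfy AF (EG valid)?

3

EG valid: greatest fixpoint, start Z0 = {Ack, Wait, Halt}, keep only states in Sat with some successor in Z. Already a fixed point.
Sat(EG valid) = {Ack, Wait, Halt}
AF (EG valid): least fixpoint, start Z0 = {Ack, Wait, Halt}, add states with every successor in Z. Already a fixed point.
Sat(AF (EG valid)) = {Ack, Wait, Halt}
|Sat(AF (EG valid))| = |{Ack, Wait, Halt}| = 3.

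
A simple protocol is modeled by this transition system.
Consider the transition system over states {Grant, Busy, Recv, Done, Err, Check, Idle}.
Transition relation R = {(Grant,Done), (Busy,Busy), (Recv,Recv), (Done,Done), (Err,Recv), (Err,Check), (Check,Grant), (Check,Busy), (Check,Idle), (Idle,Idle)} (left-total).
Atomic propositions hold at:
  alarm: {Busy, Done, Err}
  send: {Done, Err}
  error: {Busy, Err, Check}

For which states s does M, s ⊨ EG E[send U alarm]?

{Busy, Done}

E[send U alarm]: least fixpoint, start Z0 = Sat(alarm) = {Busy, Done, Err}, add states in Sat(send) with some successor in Z. Already a fixed point.
Sat(E[send U alarm]) = {Busy, Done, Err}
EG E[send U alarm]: greatest fixpoint, start Z0 = {Busy, Done, Err}, keep only states in Sat with some successor in Z. Z1 = {Busy, Done}; fixed.
Sat(EG E[send U alarm]) = {Busy, Done}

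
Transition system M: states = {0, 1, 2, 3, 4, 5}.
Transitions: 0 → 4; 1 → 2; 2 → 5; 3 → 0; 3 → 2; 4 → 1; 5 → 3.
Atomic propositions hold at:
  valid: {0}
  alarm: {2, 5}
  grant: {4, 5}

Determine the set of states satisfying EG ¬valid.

Sat(¬valid) = {1, 2, 3, 4, 5}
EG ¬valid: greatest fixpoint, start Z0 = {1, 2, 3, 4, 5}, keep only states in Sat with some successor in Z. Already a fixed point.
Sat(EG ¬valid) = {1, 2, 3, 4, 5}

{1, 2, 3, 4, 5}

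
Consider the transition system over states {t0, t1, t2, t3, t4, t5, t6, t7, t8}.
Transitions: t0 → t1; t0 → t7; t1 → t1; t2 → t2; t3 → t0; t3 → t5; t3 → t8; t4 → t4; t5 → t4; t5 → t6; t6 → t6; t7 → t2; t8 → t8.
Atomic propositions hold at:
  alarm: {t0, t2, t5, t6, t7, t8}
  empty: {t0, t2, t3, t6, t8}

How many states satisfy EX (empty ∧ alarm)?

6

Sat(empty ∧ alarm) = {t0, t2, t6, t8}
Sat(EX (empty ∧ alarm)) = {s : some successor in {t0, t2, t6, t8}} = {t2, t3, t5, t6, t7, t8}
|Sat(EX (empty ∧ alarm))| = |{t2, t3, t5, t6, t7, t8}| = 6.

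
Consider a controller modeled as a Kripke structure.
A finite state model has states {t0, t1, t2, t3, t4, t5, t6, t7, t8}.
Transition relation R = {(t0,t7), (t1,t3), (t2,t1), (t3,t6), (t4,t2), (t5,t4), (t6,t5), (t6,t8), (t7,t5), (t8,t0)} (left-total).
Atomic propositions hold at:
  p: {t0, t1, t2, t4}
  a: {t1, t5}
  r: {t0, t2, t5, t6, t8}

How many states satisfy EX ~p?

5

Sat(~p) = {t3, t5, t6, t7, t8}
Sat(EX ~p) = {s : some successor in {t3, t5, t6, t7, t8}} = {t0, t1, t3, t6, t7}
|Sat(EX ~p)| = |{t0, t1, t3, t6, t7}| = 5.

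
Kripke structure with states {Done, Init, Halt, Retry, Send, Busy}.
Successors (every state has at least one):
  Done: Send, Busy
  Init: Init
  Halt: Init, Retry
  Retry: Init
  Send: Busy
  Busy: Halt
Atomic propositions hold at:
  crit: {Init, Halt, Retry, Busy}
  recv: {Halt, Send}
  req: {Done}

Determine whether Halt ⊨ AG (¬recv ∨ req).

No

Sat(¬recv) = {Done, Init, Retry, Busy}
Sat(¬recv ∨ req) = {Done, Init, Retry, Busy}
AG (¬recv ∨ req): greatest fixpoint, start Z0 = {Done, Init, Retry, Busy}, keep only states in Sat with every successor in Z. Z1 = {Init, Retry}; fixed.
Sat(AG (¬recv ∨ req)) = {Init, Retry}
Halt ∉ Sat(AG (¬recv ∨ req)) = {Init, Retry}, so the formula does not hold at Halt.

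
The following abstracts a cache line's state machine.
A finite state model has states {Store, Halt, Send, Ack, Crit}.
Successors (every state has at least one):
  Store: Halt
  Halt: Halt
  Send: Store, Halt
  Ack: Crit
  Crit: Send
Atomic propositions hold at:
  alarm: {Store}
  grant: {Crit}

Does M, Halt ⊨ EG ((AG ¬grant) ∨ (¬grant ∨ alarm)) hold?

Sat(¬grant) = {Store, Halt, Send, Ack}
AG ¬grant: greatest fixpoint, start Z0 = {Store, Halt, Send, Ack}, keep only states in Sat with every successor in Z. Z1 = {Store, Halt, Send}; fixed.
Sat(AG ¬grant) = {Store, Halt, Send}
Sat(¬grant ∨ alarm) = {Store, Halt, Send, Ack}
Sat((AG ¬grant) ∨ (¬grant ∨ alarm)) = {Store, Halt, Send, Ack}
EG ((AG ¬grant) ∨ (¬grant ∨ alarm)): greatest fixpoint, start Z0 = {Store, Halt, Send, Ack}, keep only states in Sat with some successor in Z. Z1 = {Store, Halt, Send}; fixed.
Sat(EG ((AG ¬grant) ∨ (¬grant ∨ alarm))) = {Store, Halt, Send}
Halt ∈ Sat(EG ((AG ¬grant) ∨ (¬grant ∨ alarm))) = {Store, Halt, Send}, so the formula holds at Halt.

Yes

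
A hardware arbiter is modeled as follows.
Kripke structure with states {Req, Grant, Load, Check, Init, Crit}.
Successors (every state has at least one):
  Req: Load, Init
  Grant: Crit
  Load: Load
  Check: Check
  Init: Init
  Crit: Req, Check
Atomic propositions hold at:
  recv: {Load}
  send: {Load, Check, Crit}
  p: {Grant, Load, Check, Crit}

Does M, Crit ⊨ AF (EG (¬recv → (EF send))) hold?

Sat(¬recv) = {Req, Grant, Check, Init, Crit}
EF send: least fixpoint, start Z0 = {Load, Check, Crit}, add states with some successor in Z. Z1 = {Req, Grant, Load, Check, Crit}; fixed.
Sat(EF send) = {Req, Grant, Load, Check, Crit}
Sat(¬recv → (EF send)) = {Req, Grant, Load, Check, Crit}
EG (¬recv → (EF send)): greatest fixpoint, start Z0 = {Req, Grant, Load, Check, Crit}, keep only states in Sat with some successor in Z. Already a fixed point.
Sat(EG (¬recv → (EF send))) = {Req, Grant, Load, Check, Crit}
AF (EG (¬recv → (EF send))): least fixpoint, start Z0 = {Req, Grant, Load, Check, Crit}, add states with every successor in Z. Already a fixed point.
Sat(AF (EG (¬recv → (EF send)))) = {Req, Grant, Load, Check, Crit}
Crit ∈ Sat(AF (EG (¬recv → (EF send)))) = {Req, Grant, Load, Check, Crit}, so the formula holds at Crit.

Yes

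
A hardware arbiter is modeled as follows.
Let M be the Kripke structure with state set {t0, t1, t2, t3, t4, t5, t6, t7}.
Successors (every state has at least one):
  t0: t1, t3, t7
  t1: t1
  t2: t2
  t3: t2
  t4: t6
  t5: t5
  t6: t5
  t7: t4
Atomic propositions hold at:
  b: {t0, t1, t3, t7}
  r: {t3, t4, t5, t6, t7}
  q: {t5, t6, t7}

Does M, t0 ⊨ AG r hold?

No

AG r: greatest fixpoint, start Z0 = {t3, t4, t5, t6, t7}, keep only states in Sat with every successor in Z. Z1 = {t4, t5, t6, t7}; fixed.
Sat(AG r) = {t4, t5, t6, t7}
t0 ∉ Sat(AG r) = {t4, t5, t6, t7}, so the formula does not hold at t0.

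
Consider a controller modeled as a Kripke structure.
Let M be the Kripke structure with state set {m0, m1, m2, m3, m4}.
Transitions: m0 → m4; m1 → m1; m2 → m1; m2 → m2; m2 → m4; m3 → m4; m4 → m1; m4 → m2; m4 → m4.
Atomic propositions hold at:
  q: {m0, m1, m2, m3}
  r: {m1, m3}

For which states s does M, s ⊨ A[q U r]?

{m1, m3}

A[q U r]: least fixpoint, start Z0 = Sat(r) = {m1, m3}, add states in Sat(q) with every successor in Z. Already a fixed point.
Sat(A[q U r]) = {m1, m3}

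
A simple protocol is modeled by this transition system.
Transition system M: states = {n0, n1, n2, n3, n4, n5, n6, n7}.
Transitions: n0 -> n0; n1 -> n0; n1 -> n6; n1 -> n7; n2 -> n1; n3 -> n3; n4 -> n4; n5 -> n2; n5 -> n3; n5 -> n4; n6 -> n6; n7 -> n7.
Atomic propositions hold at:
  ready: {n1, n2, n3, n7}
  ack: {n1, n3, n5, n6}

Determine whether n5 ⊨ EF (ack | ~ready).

Sat(~ready) = {n0, n4, n5, n6}
Sat(ack | ~ready) = {n0, n1, n3, n4, n5, n6}
EF (ack | ~ready): least fixpoint, start Z0 = {n0, n1, n3, n4, n5, n6}, add states with some successor in Z. Z1 = {n0, n1, n2, n3, n4, n5, n6}; fixed.
Sat(EF (ack | ~ready)) = {n0, n1, n2, n3, n4, n5, n6}
n5 ∈ Sat(EF (ack | ~ready)) = {n0, n1, n2, n3, n4, n5, n6}, so the formula holds at n5.

Yes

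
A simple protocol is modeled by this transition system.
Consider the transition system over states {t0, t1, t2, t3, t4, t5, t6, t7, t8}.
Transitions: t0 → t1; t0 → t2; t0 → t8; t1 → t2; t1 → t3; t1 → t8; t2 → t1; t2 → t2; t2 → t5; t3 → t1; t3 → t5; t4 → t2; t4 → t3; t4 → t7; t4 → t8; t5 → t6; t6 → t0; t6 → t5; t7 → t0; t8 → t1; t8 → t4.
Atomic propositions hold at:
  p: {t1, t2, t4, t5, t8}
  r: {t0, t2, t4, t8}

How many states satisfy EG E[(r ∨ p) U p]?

Sat(r ∨ p) = {t0, t1, t2, t4, t5, t8}
E[(r ∨ p) U p]: least fixpoint, start Z0 = Sat(p) = {t1, t2, t4, t5, t8}, add states in Sat(r ∨ p) with some successor in Z. Z1 = {t0, t1, t2, t4, t5, t8}; fixed.
Sat(E[(r ∨ p) U p]) = {t0, t1, t2, t4, t5, t8}
EG E[(r ∨ p) U p]: greatest fixpoint, start Z0 = {t0, t1, t2, t4, t5, t8}, keep only states in Sat with some successor in Z. Z1 = {t0, t1, t2, t4, t8}; fixed.
Sat(EG E[(r ∨ p) U p]) = {t0, t1, t2, t4, t8}
|Sat(EG E[(r ∨ p) U p])| = |{t0, t1, t2, t4, t8}| = 5.

5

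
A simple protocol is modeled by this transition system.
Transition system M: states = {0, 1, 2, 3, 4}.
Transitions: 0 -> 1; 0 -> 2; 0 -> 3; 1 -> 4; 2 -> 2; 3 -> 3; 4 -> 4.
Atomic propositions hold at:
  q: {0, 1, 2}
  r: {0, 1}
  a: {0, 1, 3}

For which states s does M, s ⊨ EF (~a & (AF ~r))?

{0, 1, 2, 4}

Sat(~a) = {2, 4}
Sat(~r) = {2, 3, 4}
AF ~r: least fixpoint, start Z0 = {2, 3, 4}, add states with every successor in Z. Z1 = {1, 2, 3, 4}; Z2 = {0, 1, 2, 3, 4}; fixed.
Sat(AF ~r) = {0, 1, 2, 3, 4}
Sat(~a & (AF ~r)) = {2, 4}
EF (~a & (AF ~r)): least fixpoint, start Z0 = {2, 4}, add states with some successor in Z. Z1 = {0, 1, 2, 4}; fixed.
Sat(EF (~a & (AF ~r))) = {0, 1, 2, 4}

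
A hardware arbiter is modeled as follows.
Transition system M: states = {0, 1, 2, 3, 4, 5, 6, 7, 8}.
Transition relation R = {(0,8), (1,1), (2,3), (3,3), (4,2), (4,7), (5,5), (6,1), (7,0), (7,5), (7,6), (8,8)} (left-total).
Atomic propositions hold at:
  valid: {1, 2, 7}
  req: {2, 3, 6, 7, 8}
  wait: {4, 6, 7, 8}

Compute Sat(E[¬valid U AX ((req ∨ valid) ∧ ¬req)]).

Sat(¬valid) = {0, 3, 4, 5, 6, 8}
Sat(req ∨ valid) = {1, 2, 3, 6, 7, 8}
Sat(¬req) = {0, 1, 4, 5}
Sat((req ∨ valid) ∧ ¬req) = {1}
Sat(AX ((req ∨ valid) ∧ ¬req)) = {s : every successor in {1}} = {1, 6}
E[¬valid U AX ((req ∨ valid) ∧ ¬req)]: least fixpoint, start Z0 = Sat(AX ((req ∨ valid) ∧ ¬req)) = {1, 6}, add states in Sat(¬valid) with some successor in Z. Already a fixed point.
Sat(E[¬valid U AX ((req ∨ valid) ∧ ¬req)]) = {1, 6}

{1, 6}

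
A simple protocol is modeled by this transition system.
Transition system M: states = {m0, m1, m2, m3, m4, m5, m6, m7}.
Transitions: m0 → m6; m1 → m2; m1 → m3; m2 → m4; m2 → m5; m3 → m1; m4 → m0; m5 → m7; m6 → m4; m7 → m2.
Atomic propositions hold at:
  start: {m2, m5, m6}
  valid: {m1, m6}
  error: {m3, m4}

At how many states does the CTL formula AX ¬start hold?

4

Sat(¬start) = {m0, m1, m3, m4, m7}
Sat(AX ¬start) = {s : every successor in {m0, m1, m3, m4, m7}} = {m3, m4, m5, m6}
|Sat(AX ¬start)| = |{m3, m4, m5, m6}| = 4.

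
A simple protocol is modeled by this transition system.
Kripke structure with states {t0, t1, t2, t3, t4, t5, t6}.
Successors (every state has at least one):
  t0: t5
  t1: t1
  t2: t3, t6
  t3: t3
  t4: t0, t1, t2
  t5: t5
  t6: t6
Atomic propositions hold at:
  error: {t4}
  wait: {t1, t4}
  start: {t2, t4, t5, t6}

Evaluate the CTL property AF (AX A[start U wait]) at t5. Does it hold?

No

A[start U wait]: least fixpoint, start Z0 = Sat(wait) = {t1, t4}, add states in Sat(start) with every successor in Z. Already a fixed point.
Sat(A[start U wait]) = {t1, t4}
Sat(AX A[start U wait]) = {s : every successor in {t1, t4}} = {t1}
AF (AX A[start U wait]): least fixpoint, start Z0 = {t1}, add states with every successor in Z. Already a fixed point.
Sat(AF (AX A[start U wait])) = {t1}
t5 ∉ Sat(AF (AX A[start U wait])) = {t1}, so the formula does not hold at t5.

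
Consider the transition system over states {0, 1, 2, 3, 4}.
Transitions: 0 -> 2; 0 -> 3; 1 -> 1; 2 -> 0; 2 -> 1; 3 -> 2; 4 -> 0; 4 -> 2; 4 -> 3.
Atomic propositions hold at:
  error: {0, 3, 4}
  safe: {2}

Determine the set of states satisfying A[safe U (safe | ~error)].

{1, 2}

Sat(~error) = {1, 2}
Sat(safe | ~error) = {1, 2}
A[safe U (safe | ~error)]: least fixpoint, start Z0 = Sat((safe | ~error)) = {1, 2}, add states in Sat(safe) with every successor in Z. Already a fixed point.
Sat(A[safe U (safe | ~error)]) = {1, 2}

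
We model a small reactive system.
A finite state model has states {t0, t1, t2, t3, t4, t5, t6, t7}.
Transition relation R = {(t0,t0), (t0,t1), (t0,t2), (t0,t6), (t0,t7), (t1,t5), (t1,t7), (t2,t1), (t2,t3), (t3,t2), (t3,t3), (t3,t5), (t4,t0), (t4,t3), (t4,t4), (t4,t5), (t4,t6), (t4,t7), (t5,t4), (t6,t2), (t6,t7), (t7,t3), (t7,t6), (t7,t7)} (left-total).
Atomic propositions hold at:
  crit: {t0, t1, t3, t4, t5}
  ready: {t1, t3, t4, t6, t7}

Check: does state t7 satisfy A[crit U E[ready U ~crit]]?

Sat(~crit) = {t2, t6, t7}
E[ready U ~crit]: least fixpoint, start Z0 = Sat(~crit) = {t2, t6, t7}, add states in Sat(ready) with some successor in Z. Z1 = {t1, t2, t3, t4, t6, t7}; fixed.
Sat(E[ready U ~crit]) = {t1, t2, t3, t4, t6, t7}
A[crit U E[ready U ~crit]]: least fixpoint, start Z0 = Sat(E[ready U ~crit]) = {t1, t2, t3, t4, t6, t7}, add states in Sat(crit) with every successor in Z. Z1 = {t1, t2, t3, t4, t5, t6, t7}; fixed.
Sat(A[crit U E[ready U ~crit]]) = {t1, t2, t3, t4, t5, t6, t7}
t7 ∈ Sat(A[crit U E[ready U ~crit]]) = {t1, t2, t3, t4, t5, t6, t7}, so the formula holds at t7.

Yes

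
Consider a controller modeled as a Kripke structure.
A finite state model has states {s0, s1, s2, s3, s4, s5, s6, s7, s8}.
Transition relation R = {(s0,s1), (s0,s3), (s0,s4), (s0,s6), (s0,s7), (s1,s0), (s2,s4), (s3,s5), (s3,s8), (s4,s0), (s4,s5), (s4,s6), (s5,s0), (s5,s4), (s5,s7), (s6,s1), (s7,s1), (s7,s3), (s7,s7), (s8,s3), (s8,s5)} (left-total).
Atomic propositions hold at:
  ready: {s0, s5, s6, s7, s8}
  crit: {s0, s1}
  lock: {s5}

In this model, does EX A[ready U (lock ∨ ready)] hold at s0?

Yes

Sat(lock ∨ ready) = {s0, s5, s6, s7, s8}
A[ready U (lock ∨ ready)]: least fixpoint, start Z0 = Sat((lock ∨ ready)) = {s0, s5, s6, s7, s8}, add states in Sat(ready) with every successor in Z. Already a fixed point.
Sat(A[ready U (lock ∨ ready)]) = {s0, s5, s6, s7, s8}
Sat(EX A[ready U (lock ∨ ready)]) = {s : some successor in {s0, s5, s6, s7, s8}} = {s0, s1, s3, s4, s5, s7, s8}
s0 ∈ Sat(EX A[ready U (lock ∨ ready)]) = {s0, s1, s3, s4, s5, s7, s8}, so the formula holds at s0.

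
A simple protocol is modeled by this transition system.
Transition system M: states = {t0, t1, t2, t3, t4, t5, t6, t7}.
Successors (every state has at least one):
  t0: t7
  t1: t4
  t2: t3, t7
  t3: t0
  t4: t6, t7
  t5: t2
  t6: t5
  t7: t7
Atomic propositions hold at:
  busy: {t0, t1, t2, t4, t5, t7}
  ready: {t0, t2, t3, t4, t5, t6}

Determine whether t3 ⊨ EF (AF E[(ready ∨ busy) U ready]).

Sat(ready ∨ busy) = {t0, t1, t2, t3, t4, t5, t6, t7}
E[(ready ∨ busy) U ready]: least fixpoint, start Z0 = Sat(ready) = {t0, t2, t3, t4, t5, t6}, add states in Sat(ready ∨ busy) with some successor in Z. Z1 = {t0, t1, t2, t3, t4, t5, t6}; fixed.
Sat(E[(ready ∨ busy) U ready]) = {t0, t1, t2, t3, t4, t5, t6}
AF E[(ready ∨ busy) U ready]: least fixpoint, start Z0 = {t0, t1, t2, t3, t4, t5, t6}, add states with every successor in Z. Already a fixed point.
Sat(AF E[(ready ∨ busy) U ready]) = {t0, t1, t2, t3, t4, t5, t6}
EF (AF E[(ready ∨ busy) U ready]): least fixpoint, start Z0 = {t0, t1, t2, t3, t4, t5, t6}, add states with some successor in Z. Already a fixed point.
Sat(EF (AF E[(ready ∨ busy) U ready])) = {t0, t1, t2, t3, t4, t5, t6}
t3 ∈ Sat(EF (AF E[(ready ∨ busy) U ready])) = {t0, t1, t2, t3, t4, t5, t6}, so the formula holds at t3.

Yes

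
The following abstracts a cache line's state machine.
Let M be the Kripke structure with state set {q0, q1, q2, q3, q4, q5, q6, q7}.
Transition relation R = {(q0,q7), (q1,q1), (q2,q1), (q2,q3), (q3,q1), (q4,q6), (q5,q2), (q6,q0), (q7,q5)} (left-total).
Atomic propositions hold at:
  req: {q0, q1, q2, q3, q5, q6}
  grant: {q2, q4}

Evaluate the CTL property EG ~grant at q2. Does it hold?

Sat(~grant) = {q0, q1, q3, q5, q6, q7}
EG ~grant: greatest fixpoint, start Z0 = {q0, q1, q3, q5, q6, q7}, keep only states in Sat with some successor in Z. Z1 = {q0, q1, q3, q6, q7}; Z2 = {q0, q1, q3, q6}; Z3 = {q1, q3, q6}; Z4 = {q1, q3}; fixed.
Sat(EG ~grant) = {q1, q3}
q2 ∉ Sat(EG ~grant) = {q1, q3}, so the formula does not hold at q2.

No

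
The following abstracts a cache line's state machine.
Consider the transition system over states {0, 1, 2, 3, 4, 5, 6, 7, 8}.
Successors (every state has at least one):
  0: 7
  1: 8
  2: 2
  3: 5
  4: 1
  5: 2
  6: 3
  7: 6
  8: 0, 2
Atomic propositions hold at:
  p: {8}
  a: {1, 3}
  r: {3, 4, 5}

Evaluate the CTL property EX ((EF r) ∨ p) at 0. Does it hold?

EF r: least fixpoint, start Z0 = {3, 4, 5}, add states with some successor in Z. Z1 = {3, 4, 5, 6}; Z2 = {3, 4, 5, 6, 7}; Z3 = {0, 3, 4, 5, 6, 7}; Z4 = {0, 3, 4, 5, 6, 7, 8}; Z5 = {0, 1, 3, 4, 5, 6, 7, 8}; fixed.
Sat(EF r) = {0, 1, 3, 4, 5, 6, 7, 8}
Sat((EF r) ∨ p) = {0, 1, 3, 4, 5, 6, 7, 8}
Sat(EX ((EF r) ∨ p)) = {s : some successor in {0, 1, 3, 4, 5, 6, 7, 8}} = {0, 1, 3, 4, 6, 7, 8}
0 ∈ Sat(EX ((EF r) ∨ p)) = {0, 1, 3, 4, 6, 7, 8}, so the formula holds at 0.

Yes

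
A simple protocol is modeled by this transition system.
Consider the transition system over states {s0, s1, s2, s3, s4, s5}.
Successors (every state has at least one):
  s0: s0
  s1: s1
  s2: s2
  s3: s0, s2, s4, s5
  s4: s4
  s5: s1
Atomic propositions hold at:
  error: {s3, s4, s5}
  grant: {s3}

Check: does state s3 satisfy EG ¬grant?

Sat(¬grant) = {s0, s1, s2, s4, s5}
EG ¬grant: greatest fixpoint, start Z0 = {s0, s1, s2, s4, s5}, keep only states in Sat with some successor in Z. Already a fixed point.
Sat(EG ¬grant) = {s0, s1, s2, s4, s5}
s3 ∉ Sat(EG ¬grant) = {s0, s1, s2, s4, s5}, so the formula does not hold at s3.

No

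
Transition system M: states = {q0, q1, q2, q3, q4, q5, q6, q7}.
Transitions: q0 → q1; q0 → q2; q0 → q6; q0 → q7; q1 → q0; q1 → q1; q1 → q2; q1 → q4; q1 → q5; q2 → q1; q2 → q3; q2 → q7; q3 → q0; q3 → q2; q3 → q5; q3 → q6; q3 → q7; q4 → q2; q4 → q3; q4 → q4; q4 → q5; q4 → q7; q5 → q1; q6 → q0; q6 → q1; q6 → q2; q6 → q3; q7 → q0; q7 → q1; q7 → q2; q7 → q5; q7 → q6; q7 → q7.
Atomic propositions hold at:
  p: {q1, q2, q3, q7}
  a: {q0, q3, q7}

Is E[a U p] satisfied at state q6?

E[a U p]: least fixpoint, start Z0 = Sat(p) = {q1, q2, q3, q7}, add states in Sat(a) with some successor in Z. Z1 = {q0, q1, q2, q3, q7}; fixed.
Sat(E[a U p]) = {q0, q1, q2, q3, q7}
q6 ∉ Sat(E[a U p]) = {q0, q1, q2, q3, q7}, so the formula does not hold at q6.

No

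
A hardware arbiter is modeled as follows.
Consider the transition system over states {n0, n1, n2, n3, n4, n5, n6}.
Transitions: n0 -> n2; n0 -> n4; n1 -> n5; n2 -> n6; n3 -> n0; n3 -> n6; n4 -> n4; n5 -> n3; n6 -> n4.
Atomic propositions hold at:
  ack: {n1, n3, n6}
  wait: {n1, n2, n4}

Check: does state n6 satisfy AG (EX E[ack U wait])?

E[ack U wait]: least fixpoint, start Z0 = Sat(wait) = {n1, n2, n4}, add states in Sat(ack) with some successor in Z. Z1 = {n1, n2, n4, n6}; Z2 = {n1, n2, n3, n4, n6}; fixed.
Sat(E[ack U wait]) = {n1, n2, n3, n4, n6}
Sat(EX E[ack U wait]) = {s : some successor in {n1, n2, n3, n4, n6}} = {n0, n2, n3, n4, n5, n6}
AG (EX E[ack U wait]): greatest fixpoint, start Z0 = {n0, n2, n3, n4, n5, n6}, keep only states in Sat with every successor in Z. Already a fixed point.
Sat(AG (EX E[ack U wait])) = {n0, n2, n3, n4, n5, n6}
n6 ∈ Sat(AG (EX E[ack U wait])) = {n0, n2, n3, n4, n5, n6}, so the formula holds at n6.

Yes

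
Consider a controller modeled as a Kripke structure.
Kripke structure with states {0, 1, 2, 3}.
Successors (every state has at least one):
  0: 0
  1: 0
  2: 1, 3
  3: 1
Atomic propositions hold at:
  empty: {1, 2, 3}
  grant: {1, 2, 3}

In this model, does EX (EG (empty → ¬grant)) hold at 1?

Sat(¬grant) = {0}
Sat(empty → ¬grant) = {0}
EG (empty → ¬grant): greatest fixpoint, start Z0 = {0}, keep only states in Sat with some successor in Z. Already a fixed point.
Sat(EG (empty → ¬grant)) = {0}
Sat(EX (EG (empty → ¬grant))) = {s : some successor in {0}} = {0, 1}
1 ∈ Sat(EX (EG (empty → ¬grant))) = {0, 1}, so the formula holds at 1.

Yes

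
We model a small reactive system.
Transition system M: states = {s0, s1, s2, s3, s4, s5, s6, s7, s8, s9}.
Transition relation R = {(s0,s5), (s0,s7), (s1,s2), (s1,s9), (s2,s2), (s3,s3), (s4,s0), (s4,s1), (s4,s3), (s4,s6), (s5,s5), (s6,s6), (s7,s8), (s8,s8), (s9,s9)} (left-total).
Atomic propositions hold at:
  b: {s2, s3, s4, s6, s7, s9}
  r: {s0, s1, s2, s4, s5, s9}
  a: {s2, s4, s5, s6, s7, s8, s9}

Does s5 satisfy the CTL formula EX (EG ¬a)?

Sat(¬a) = {s0, s1, s3}
EG ¬a: greatest fixpoint, start Z0 = {s0, s1, s3}, keep only states in Sat with some successor in Z. Z1 = {s3}; fixed.
Sat(EG ¬a) = {s3}
Sat(EX (EG ¬a)) = {s : some successor in {s3}} = {s3, s4}
s5 ∉ Sat(EX (EG ¬a)) = {s3, s4}, so the formula does not hold at s5.

No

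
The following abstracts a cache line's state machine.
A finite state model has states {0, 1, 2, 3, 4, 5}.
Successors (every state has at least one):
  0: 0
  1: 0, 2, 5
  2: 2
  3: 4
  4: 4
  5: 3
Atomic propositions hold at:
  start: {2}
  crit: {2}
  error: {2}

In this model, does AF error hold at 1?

No

AF error: least fixpoint, start Z0 = {2}, add states with every successor in Z. Already a fixed point.
Sat(AF error) = {2}
1 ∉ Sat(AF error) = {2}, so the formula does not hold at 1.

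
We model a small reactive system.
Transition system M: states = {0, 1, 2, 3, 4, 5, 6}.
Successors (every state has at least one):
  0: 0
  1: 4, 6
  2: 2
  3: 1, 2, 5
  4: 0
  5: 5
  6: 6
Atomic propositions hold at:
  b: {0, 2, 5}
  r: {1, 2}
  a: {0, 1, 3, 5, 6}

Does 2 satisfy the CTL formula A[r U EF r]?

EF r: least fixpoint, start Z0 = {1, 2}, add states with some successor in Z. Z1 = {1, 2, 3}; fixed.
Sat(EF r) = {1, 2, 3}
A[r U EF r]: least fixpoint, start Z0 = Sat(EF r) = {1, 2, 3}, add states in Sat(r) with every successor in Z. Already a fixed point.
Sat(A[r U EF r]) = {1, 2, 3}
2 ∈ Sat(A[r U EF r]) = {1, 2, 3}, so the formula holds at 2.

Yes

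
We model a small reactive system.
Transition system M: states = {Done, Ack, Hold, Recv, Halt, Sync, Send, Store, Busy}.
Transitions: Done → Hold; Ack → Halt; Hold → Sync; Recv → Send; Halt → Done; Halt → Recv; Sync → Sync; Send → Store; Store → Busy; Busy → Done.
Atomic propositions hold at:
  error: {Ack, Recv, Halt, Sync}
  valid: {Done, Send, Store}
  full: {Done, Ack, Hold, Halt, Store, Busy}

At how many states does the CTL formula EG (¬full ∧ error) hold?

1

Sat(¬full) = {Recv, Sync, Send}
Sat(¬full ∧ error) = {Recv, Sync}
EG (¬full ∧ error): greatest fixpoint, start Z0 = {Recv, Sync}, keep only states in Sat with some successor in Z. Z1 = {Sync}; fixed.
Sat(EG (¬full ∧ error)) = {Sync}
|Sat(EG (¬full ∧ error))| = |{Sync}| = 1.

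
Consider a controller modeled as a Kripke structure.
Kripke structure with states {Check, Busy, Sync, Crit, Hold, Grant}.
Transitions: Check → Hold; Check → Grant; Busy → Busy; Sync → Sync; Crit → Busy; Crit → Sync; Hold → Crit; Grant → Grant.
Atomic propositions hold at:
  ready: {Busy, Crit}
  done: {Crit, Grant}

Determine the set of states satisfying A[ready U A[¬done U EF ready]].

{Check, Busy, Crit, Hold}

Sat(¬done) = {Check, Busy, Sync, Hold}
EF ready: least fixpoint, start Z0 = {Busy, Crit}, add states with some successor in Z. Z1 = {Busy, Crit, Hold}; Z2 = {Check, Busy, Crit, Hold}; fixed.
Sat(EF ready) = {Check, Busy, Crit, Hold}
A[¬done U EF ready]: least fixpoint, start Z0 = Sat(EF ready) = {Check, Busy, Crit, Hold}, add states in Sat(¬done) with every successor in Z. Already a fixed point.
Sat(A[¬done U EF ready]) = {Check, Busy, Crit, Hold}
A[ready U A[¬done U EF ready]]: least fixpoint, start Z0 = Sat(A[¬done U EF ready]) = {Check, Busy, Crit, Hold}, add states in Sat(ready) with every successor in Z. Already a fixed point.
Sat(A[ready U A[¬done U EF ready]]) = {Check, Busy, Crit, Hold}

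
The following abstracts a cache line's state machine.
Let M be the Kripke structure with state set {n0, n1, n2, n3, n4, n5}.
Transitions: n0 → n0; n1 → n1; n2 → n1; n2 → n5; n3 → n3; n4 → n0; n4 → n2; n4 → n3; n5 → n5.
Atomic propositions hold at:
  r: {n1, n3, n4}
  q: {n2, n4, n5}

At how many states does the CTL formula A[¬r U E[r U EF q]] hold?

3

Sat(¬r) = {n0, n2, n5}
EF q: least fixpoint, start Z0 = {n2, n4, n5}, add states with some successor in Z. Already a fixed point.
Sat(EF q) = {n2, n4, n5}
E[r U EF q]: least fixpoint, start Z0 = Sat(EF q) = {n2, n4, n5}, add states in Sat(r) with some successor in Z. Already a fixed point.
Sat(E[r U EF q]) = {n2, n4, n5}
A[¬r U E[r U EF q]]: least fixpoint, start Z0 = Sat(E[r U EF q]) = {n2, n4, n5}, add states in Sat(¬r) with every successor in Z. Already a fixed point.
Sat(A[¬r U E[r U EF q]]) = {n2, n4, n5}
|Sat(A[¬r U E[r U EF q]])| = |{n2, n4, n5}| = 3.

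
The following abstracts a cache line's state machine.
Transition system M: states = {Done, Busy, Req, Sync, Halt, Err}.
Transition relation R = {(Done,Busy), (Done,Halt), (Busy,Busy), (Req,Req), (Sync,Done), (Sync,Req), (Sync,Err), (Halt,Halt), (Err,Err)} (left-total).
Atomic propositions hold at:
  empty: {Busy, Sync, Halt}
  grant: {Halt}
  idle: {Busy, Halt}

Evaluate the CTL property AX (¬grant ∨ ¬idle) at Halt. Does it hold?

Sat(¬grant) = {Done, Busy, Req, Sync, Err}
Sat(¬idle) = {Done, Req, Sync, Err}
Sat(¬grant ∨ ¬idle) = {Done, Busy, Req, Sync, Err}
Sat(AX (¬grant ∨ ¬idle)) = {s : every successor in {Done, Busy, Req, Sync, Err}} = {Busy, Req, Sync, Err}
Halt ∉ Sat(AX (¬grant ∨ ¬idle)) = {Busy, Req, Sync, Err}, so the formula does not hold at Halt.

No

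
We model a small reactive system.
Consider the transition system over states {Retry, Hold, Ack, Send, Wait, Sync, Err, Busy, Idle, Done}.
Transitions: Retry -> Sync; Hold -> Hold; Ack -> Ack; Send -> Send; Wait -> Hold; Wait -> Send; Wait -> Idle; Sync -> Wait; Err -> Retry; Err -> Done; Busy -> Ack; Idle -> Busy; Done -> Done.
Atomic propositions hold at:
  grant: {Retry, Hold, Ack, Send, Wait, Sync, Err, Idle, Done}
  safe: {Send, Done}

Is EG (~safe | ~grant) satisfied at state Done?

No

Sat(~safe) = {Retry, Hold, Ack, Wait, Sync, Err, Busy, Idle}
Sat(~grant) = {Busy}
Sat(~safe | ~grant) = {Retry, Hold, Ack, Wait, Sync, Err, Busy, Idle}
EG (~safe | ~grant): greatest fixpoint, start Z0 = {Retry, Hold, Ack, Wait, Sync, Err, Busy, Idle}, keep only states in Sat with some successor in Z. Already a fixed point.
Sat(EG (~safe | ~grant)) = {Retry, Hold, Ack, Wait, Sync, Err, Busy, Idle}
Done ∉ Sat(EG (~safe | ~grant)) = {Retry, Hold, Ack, Wait, Sync, Err, Busy, Idle}, so the formula does not hold at Done.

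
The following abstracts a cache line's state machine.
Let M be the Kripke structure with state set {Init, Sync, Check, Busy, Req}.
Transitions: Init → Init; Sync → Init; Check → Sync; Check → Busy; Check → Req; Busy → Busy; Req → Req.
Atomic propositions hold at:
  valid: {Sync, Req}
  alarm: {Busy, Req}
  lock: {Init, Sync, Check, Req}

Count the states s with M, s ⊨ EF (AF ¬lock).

2

Sat(¬lock) = {Busy}
AF ¬lock: least fixpoint, start Z0 = {Busy}, add states with every successor in Z. Already a fixed point.
Sat(AF ¬lock) = {Busy}
EF (AF ¬lock): least fixpoint, start Z0 = {Busy}, add states with some successor in Z. Z1 = {Check, Busy}; fixed.
Sat(EF (AF ¬lock)) = {Check, Busy}
|Sat(EF (AF ¬lock))| = |{Check, Busy}| = 2.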